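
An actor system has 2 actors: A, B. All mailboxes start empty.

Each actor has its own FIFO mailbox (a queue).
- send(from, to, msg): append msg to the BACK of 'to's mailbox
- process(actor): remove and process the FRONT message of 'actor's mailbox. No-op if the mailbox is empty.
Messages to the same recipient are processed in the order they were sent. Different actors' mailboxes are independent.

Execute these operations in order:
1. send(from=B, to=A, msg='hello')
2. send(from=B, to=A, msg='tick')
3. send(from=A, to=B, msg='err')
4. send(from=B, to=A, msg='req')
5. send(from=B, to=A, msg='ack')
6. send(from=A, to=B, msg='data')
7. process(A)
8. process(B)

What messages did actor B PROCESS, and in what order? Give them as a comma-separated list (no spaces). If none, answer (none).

After 1 (send(from=B, to=A, msg='hello')): A:[hello] B:[]
After 2 (send(from=B, to=A, msg='tick')): A:[hello,tick] B:[]
After 3 (send(from=A, to=B, msg='err')): A:[hello,tick] B:[err]
After 4 (send(from=B, to=A, msg='req')): A:[hello,tick,req] B:[err]
After 5 (send(from=B, to=A, msg='ack')): A:[hello,tick,req,ack] B:[err]
After 6 (send(from=A, to=B, msg='data')): A:[hello,tick,req,ack] B:[err,data]
After 7 (process(A)): A:[tick,req,ack] B:[err,data]
After 8 (process(B)): A:[tick,req,ack] B:[data]

Answer: err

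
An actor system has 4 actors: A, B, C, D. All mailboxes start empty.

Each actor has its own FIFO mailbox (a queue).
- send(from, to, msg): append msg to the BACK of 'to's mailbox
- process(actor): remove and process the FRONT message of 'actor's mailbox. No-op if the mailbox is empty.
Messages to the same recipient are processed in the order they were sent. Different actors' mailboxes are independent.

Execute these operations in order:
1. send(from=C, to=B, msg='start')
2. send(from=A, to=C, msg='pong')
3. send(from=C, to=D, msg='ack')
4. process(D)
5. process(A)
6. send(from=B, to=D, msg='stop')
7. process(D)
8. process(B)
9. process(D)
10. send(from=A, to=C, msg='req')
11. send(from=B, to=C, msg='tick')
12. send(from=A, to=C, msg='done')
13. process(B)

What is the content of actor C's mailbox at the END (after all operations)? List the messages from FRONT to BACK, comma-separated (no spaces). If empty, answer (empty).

After 1 (send(from=C, to=B, msg='start')): A:[] B:[start] C:[] D:[]
After 2 (send(from=A, to=C, msg='pong')): A:[] B:[start] C:[pong] D:[]
After 3 (send(from=C, to=D, msg='ack')): A:[] B:[start] C:[pong] D:[ack]
After 4 (process(D)): A:[] B:[start] C:[pong] D:[]
After 5 (process(A)): A:[] B:[start] C:[pong] D:[]
After 6 (send(from=B, to=D, msg='stop')): A:[] B:[start] C:[pong] D:[stop]
After 7 (process(D)): A:[] B:[start] C:[pong] D:[]
After 8 (process(B)): A:[] B:[] C:[pong] D:[]
After 9 (process(D)): A:[] B:[] C:[pong] D:[]
After 10 (send(from=A, to=C, msg='req')): A:[] B:[] C:[pong,req] D:[]
After 11 (send(from=B, to=C, msg='tick')): A:[] B:[] C:[pong,req,tick] D:[]
After 12 (send(from=A, to=C, msg='done')): A:[] B:[] C:[pong,req,tick,done] D:[]
After 13 (process(B)): A:[] B:[] C:[pong,req,tick,done] D:[]

Answer: pong,req,tick,done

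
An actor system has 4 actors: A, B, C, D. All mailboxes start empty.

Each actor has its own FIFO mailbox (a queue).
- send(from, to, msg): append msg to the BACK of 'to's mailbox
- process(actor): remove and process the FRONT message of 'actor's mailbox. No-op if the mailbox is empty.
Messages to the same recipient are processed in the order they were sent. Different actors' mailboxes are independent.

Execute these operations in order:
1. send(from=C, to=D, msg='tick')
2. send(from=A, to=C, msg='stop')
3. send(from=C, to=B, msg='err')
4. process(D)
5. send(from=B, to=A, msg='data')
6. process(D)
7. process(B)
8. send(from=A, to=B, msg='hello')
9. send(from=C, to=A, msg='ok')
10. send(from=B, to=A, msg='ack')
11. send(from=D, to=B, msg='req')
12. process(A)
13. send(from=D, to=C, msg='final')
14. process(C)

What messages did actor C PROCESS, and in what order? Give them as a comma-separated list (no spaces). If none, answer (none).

Answer: stop

Derivation:
After 1 (send(from=C, to=D, msg='tick')): A:[] B:[] C:[] D:[tick]
After 2 (send(from=A, to=C, msg='stop')): A:[] B:[] C:[stop] D:[tick]
After 3 (send(from=C, to=B, msg='err')): A:[] B:[err] C:[stop] D:[tick]
After 4 (process(D)): A:[] B:[err] C:[stop] D:[]
After 5 (send(from=B, to=A, msg='data')): A:[data] B:[err] C:[stop] D:[]
After 6 (process(D)): A:[data] B:[err] C:[stop] D:[]
After 7 (process(B)): A:[data] B:[] C:[stop] D:[]
After 8 (send(from=A, to=B, msg='hello')): A:[data] B:[hello] C:[stop] D:[]
After 9 (send(from=C, to=A, msg='ok')): A:[data,ok] B:[hello] C:[stop] D:[]
After 10 (send(from=B, to=A, msg='ack')): A:[data,ok,ack] B:[hello] C:[stop] D:[]
After 11 (send(from=D, to=B, msg='req')): A:[data,ok,ack] B:[hello,req] C:[stop] D:[]
After 12 (process(A)): A:[ok,ack] B:[hello,req] C:[stop] D:[]
After 13 (send(from=D, to=C, msg='final')): A:[ok,ack] B:[hello,req] C:[stop,final] D:[]
After 14 (process(C)): A:[ok,ack] B:[hello,req] C:[final] D:[]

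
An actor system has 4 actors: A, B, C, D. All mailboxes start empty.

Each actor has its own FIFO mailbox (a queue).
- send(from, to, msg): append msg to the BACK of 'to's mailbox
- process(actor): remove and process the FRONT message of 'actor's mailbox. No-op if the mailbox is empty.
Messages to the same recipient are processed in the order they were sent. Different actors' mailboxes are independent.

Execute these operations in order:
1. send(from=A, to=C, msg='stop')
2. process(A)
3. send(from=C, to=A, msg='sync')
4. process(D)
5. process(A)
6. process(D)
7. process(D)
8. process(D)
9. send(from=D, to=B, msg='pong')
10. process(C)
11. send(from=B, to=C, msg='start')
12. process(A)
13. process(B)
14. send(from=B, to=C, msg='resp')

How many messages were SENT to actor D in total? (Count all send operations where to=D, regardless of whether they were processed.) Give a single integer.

Answer: 0

Derivation:
After 1 (send(from=A, to=C, msg='stop')): A:[] B:[] C:[stop] D:[]
After 2 (process(A)): A:[] B:[] C:[stop] D:[]
After 3 (send(from=C, to=A, msg='sync')): A:[sync] B:[] C:[stop] D:[]
After 4 (process(D)): A:[sync] B:[] C:[stop] D:[]
After 5 (process(A)): A:[] B:[] C:[stop] D:[]
After 6 (process(D)): A:[] B:[] C:[stop] D:[]
After 7 (process(D)): A:[] B:[] C:[stop] D:[]
After 8 (process(D)): A:[] B:[] C:[stop] D:[]
After 9 (send(from=D, to=B, msg='pong')): A:[] B:[pong] C:[stop] D:[]
After 10 (process(C)): A:[] B:[pong] C:[] D:[]
After 11 (send(from=B, to=C, msg='start')): A:[] B:[pong] C:[start] D:[]
After 12 (process(A)): A:[] B:[pong] C:[start] D:[]
After 13 (process(B)): A:[] B:[] C:[start] D:[]
After 14 (send(from=B, to=C, msg='resp')): A:[] B:[] C:[start,resp] D:[]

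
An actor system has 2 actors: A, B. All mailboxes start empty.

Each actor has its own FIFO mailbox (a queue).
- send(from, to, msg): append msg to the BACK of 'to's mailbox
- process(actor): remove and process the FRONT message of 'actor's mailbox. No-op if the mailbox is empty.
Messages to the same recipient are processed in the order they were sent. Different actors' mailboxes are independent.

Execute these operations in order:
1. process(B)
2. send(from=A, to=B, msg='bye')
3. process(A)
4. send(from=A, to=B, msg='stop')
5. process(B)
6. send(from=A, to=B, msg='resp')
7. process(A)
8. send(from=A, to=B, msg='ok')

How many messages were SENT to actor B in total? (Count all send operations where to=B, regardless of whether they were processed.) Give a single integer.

Answer: 4

Derivation:
After 1 (process(B)): A:[] B:[]
After 2 (send(from=A, to=B, msg='bye')): A:[] B:[bye]
After 3 (process(A)): A:[] B:[bye]
After 4 (send(from=A, to=B, msg='stop')): A:[] B:[bye,stop]
After 5 (process(B)): A:[] B:[stop]
After 6 (send(from=A, to=B, msg='resp')): A:[] B:[stop,resp]
After 7 (process(A)): A:[] B:[stop,resp]
After 8 (send(from=A, to=B, msg='ok')): A:[] B:[stop,resp,ok]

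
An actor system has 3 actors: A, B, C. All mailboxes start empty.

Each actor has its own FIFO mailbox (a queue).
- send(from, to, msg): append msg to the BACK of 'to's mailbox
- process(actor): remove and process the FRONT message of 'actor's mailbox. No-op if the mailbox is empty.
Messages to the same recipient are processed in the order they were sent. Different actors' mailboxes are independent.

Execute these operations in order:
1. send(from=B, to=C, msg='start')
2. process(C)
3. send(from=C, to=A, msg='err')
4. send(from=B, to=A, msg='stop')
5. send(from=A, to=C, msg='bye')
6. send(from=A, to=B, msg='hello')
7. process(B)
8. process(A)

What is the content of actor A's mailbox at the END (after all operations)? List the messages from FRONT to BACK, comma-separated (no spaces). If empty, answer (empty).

After 1 (send(from=B, to=C, msg='start')): A:[] B:[] C:[start]
After 2 (process(C)): A:[] B:[] C:[]
After 3 (send(from=C, to=A, msg='err')): A:[err] B:[] C:[]
After 4 (send(from=B, to=A, msg='stop')): A:[err,stop] B:[] C:[]
After 5 (send(from=A, to=C, msg='bye')): A:[err,stop] B:[] C:[bye]
After 6 (send(from=A, to=B, msg='hello')): A:[err,stop] B:[hello] C:[bye]
After 7 (process(B)): A:[err,stop] B:[] C:[bye]
After 8 (process(A)): A:[stop] B:[] C:[bye]

Answer: stop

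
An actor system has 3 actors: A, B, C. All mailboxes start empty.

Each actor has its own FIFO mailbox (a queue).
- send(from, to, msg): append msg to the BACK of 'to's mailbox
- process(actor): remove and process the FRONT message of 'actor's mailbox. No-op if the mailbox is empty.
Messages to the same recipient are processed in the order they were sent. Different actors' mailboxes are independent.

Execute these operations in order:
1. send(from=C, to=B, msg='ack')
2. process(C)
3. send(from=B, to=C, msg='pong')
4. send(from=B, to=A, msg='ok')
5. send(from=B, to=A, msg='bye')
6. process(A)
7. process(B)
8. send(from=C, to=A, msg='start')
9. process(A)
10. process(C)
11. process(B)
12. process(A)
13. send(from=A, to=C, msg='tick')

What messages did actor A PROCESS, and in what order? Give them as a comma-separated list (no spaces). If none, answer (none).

Answer: ok,bye,start

Derivation:
After 1 (send(from=C, to=B, msg='ack')): A:[] B:[ack] C:[]
After 2 (process(C)): A:[] B:[ack] C:[]
After 3 (send(from=B, to=C, msg='pong')): A:[] B:[ack] C:[pong]
After 4 (send(from=B, to=A, msg='ok')): A:[ok] B:[ack] C:[pong]
After 5 (send(from=B, to=A, msg='bye')): A:[ok,bye] B:[ack] C:[pong]
After 6 (process(A)): A:[bye] B:[ack] C:[pong]
After 7 (process(B)): A:[bye] B:[] C:[pong]
After 8 (send(from=C, to=A, msg='start')): A:[bye,start] B:[] C:[pong]
After 9 (process(A)): A:[start] B:[] C:[pong]
After 10 (process(C)): A:[start] B:[] C:[]
After 11 (process(B)): A:[start] B:[] C:[]
After 12 (process(A)): A:[] B:[] C:[]
After 13 (send(from=A, to=C, msg='tick')): A:[] B:[] C:[tick]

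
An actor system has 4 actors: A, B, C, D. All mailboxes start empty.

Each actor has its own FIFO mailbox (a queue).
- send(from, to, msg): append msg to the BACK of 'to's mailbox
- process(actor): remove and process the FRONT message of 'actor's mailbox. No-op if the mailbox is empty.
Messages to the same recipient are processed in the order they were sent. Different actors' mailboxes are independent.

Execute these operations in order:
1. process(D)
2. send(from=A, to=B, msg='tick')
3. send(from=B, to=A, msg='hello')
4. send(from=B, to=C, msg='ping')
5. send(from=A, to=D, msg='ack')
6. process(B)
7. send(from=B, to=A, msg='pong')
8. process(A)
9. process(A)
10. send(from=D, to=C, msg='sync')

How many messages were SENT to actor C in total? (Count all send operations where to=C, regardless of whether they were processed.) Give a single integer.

After 1 (process(D)): A:[] B:[] C:[] D:[]
After 2 (send(from=A, to=B, msg='tick')): A:[] B:[tick] C:[] D:[]
After 3 (send(from=B, to=A, msg='hello')): A:[hello] B:[tick] C:[] D:[]
After 4 (send(from=B, to=C, msg='ping')): A:[hello] B:[tick] C:[ping] D:[]
After 5 (send(from=A, to=D, msg='ack')): A:[hello] B:[tick] C:[ping] D:[ack]
After 6 (process(B)): A:[hello] B:[] C:[ping] D:[ack]
After 7 (send(from=B, to=A, msg='pong')): A:[hello,pong] B:[] C:[ping] D:[ack]
After 8 (process(A)): A:[pong] B:[] C:[ping] D:[ack]
After 9 (process(A)): A:[] B:[] C:[ping] D:[ack]
After 10 (send(from=D, to=C, msg='sync')): A:[] B:[] C:[ping,sync] D:[ack]

Answer: 2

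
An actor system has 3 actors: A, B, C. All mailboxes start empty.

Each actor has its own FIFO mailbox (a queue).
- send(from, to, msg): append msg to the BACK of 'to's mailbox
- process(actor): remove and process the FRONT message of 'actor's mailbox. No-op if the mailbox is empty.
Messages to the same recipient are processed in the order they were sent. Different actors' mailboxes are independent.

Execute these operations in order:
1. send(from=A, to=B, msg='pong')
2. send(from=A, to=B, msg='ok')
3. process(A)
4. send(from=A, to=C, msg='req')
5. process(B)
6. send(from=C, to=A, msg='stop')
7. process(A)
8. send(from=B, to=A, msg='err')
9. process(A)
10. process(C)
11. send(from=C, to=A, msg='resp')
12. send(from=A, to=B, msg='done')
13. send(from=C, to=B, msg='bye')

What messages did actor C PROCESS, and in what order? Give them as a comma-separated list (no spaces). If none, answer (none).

Answer: req

Derivation:
After 1 (send(from=A, to=B, msg='pong')): A:[] B:[pong] C:[]
After 2 (send(from=A, to=B, msg='ok')): A:[] B:[pong,ok] C:[]
After 3 (process(A)): A:[] B:[pong,ok] C:[]
After 4 (send(from=A, to=C, msg='req')): A:[] B:[pong,ok] C:[req]
After 5 (process(B)): A:[] B:[ok] C:[req]
After 6 (send(from=C, to=A, msg='stop')): A:[stop] B:[ok] C:[req]
After 7 (process(A)): A:[] B:[ok] C:[req]
After 8 (send(from=B, to=A, msg='err')): A:[err] B:[ok] C:[req]
After 9 (process(A)): A:[] B:[ok] C:[req]
After 10 (process(C)): A:[] B:[ok] C:[]
After 11 (send(from=C, to=A, msg='resp')): A:[resp] B:[ok] C:[]
After 12 (send(from=A, to=B, msg='done')): A:[resp] B:[ok,done] C:[]
After 13 (send(from=C, to=B, msg='bye')): A:[resp] B:[ok,done,bye] C:[]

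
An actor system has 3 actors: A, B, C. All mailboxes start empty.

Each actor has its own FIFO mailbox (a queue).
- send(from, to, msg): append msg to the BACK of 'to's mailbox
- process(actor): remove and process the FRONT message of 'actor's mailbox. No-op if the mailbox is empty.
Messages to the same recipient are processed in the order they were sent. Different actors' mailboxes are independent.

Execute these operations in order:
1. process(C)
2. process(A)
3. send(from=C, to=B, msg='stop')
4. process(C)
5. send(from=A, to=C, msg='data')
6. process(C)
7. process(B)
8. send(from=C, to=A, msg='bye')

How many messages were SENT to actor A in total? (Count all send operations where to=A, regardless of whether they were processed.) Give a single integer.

Answer: 1

Derivation:
After 1 (process(C)): A:[] B:[] C:[]
After 2 (process(A)): A:[] B:[] C:[]
After 3 (send(from=C, to=B, msg='stop')): A:[] B:[stop] C:[]
After 4 (process(C)): A:[] B:[stop] C:[]
After 5 (send(from=A, to=C, msg='data')): A:[] B:[stop] C:[data]
After 6 (process(C)): A:[] B:[stop] C:[]
After 7 (process(B)): A:[] B:[] C:[]
After 8 (send(from=C, to=A, msg='bye')): A:[bye] B:[] C:[]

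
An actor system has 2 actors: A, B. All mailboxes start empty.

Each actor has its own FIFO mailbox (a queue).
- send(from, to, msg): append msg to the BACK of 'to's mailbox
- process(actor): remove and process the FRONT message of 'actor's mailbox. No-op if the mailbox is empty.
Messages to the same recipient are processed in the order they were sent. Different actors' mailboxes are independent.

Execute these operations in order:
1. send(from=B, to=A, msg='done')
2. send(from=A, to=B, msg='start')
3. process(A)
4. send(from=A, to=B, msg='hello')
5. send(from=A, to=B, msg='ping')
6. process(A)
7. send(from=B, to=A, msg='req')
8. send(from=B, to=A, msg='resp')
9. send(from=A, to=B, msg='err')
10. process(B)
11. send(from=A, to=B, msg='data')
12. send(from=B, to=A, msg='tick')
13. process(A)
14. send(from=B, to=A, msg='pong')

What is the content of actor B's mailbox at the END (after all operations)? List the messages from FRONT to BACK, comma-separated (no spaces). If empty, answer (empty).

After 1 (send(from=B, to=A, msg='done')): A:[done] B:[]
After 2 (send(from=A, to=B, msg='start')): A:[done] B:[start]
After 3 (process(A)): A:[] B:[start]
After 4 (send(from=A, to=B, msg='hello')): A:[] B:[start,hello]
After 5 (send(from=A, to=B, msg='ping')): A:[] B:[start,hello,ping]
After 6 (process(A)): A:[] B:[start,hello,ping]
After 7 (send(from=B, to=A, msg='req')): A:[req] B:[start,hello,ping]
After 8 (send(from=B, to=A, msg='resp')): A:[req,resp] B:[start,hello,ping]
After 9 (send(from=A, to=B, msg='err')): A:[req,resp] B:[start,hello,ping,err]
After 10 (process(B)): A:[req,resp] B:[hello,ping,err]
After 11 (send(from=A, to=B, msg='data')): A:[req,resp] B:[hello,ping,err,data]
After 12 (send(from=B, to=A, msg='tick')): A:[req,resp,tick] B:[hello,ping,err,data]
After 13 (process(A)): A:[resp,tick] B:[hello,ping,err,data]
After 14 (send(from=B, to=A, msg='pong')): A:[resp,tick,pong] B:[hello,ping,err,data]

Answer: hello,ping,err,data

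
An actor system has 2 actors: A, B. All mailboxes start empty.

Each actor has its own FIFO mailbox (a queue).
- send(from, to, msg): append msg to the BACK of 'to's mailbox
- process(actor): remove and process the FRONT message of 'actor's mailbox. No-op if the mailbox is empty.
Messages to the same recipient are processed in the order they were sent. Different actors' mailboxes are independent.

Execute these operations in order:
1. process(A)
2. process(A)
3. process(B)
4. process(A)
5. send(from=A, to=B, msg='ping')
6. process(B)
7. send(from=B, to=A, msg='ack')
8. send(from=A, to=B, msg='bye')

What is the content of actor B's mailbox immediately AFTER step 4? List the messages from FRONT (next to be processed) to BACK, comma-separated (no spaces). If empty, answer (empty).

After 1 (process(A)): A:[] B:[]
After 2 (process(A)): A:[] B:[]
After 3 (process(B)): A:[] B:[]
After 4 (process(A)): A:[] B:[]

(empty)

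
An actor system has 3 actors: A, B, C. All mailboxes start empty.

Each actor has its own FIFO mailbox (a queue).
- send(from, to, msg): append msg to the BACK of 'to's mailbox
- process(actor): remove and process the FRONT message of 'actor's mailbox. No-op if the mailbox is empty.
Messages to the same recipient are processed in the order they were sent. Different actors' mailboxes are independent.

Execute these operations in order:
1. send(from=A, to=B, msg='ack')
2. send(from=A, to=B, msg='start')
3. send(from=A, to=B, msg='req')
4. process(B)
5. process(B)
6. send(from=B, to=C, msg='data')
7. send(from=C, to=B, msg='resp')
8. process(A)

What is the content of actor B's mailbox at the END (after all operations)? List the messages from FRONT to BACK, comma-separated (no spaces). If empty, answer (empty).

After 1 (send(from=A, to=B, msg='ack')): A:[] B:[ack] C:[]
After 2 (send(from=A, to=B, msg='start')): A:[] B:[ack,start] C:[]
After 3 (send(from=A, to=B, msg='req')): A:[] B:[ack,start,req] C:[]
After 4 (process(B)): A:[] B:[start,req] C:[]
After 5 (process(B)): A:[] B:[req] C:[]
After 6 (send(from=B, to=C, msg='data')): A:[] B:[req] C:[data]
After 7 (send(from=C, to=B, msg='resp')): A:[] B:[req,resp] C:[data]
After 8 (process(A)): A:[] B:[req,resp] C:[data]

Answer: req,resp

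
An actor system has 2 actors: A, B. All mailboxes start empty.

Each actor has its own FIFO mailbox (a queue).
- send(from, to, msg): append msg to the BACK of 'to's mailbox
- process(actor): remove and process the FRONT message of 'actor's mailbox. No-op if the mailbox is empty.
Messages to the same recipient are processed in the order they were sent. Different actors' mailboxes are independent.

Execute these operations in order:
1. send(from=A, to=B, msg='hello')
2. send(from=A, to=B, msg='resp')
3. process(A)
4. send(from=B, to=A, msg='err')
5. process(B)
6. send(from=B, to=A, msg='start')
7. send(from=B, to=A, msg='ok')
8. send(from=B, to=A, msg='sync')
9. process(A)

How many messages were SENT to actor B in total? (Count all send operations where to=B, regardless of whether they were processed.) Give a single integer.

Answer: 2

Derivation:
After 1 (send(from=A, to=B, msg='hello')): A:[] B:[hello]
After 2 (send(from=A, to=B, msg='resp')): A:[] B:[hello,resp]
After 3 (process(A)): A:[] B:[hello,resp]
After 4 (send(from=B, to=A, msg='err')): A:[err] B:[hello,resp]
After 5 (process(B)): A:[err] B:[resp]
After 6 (send(from=B, to=A, msg='start')): A:[err,start] B:[resp]
After 7 (send(from=B, to=A, msg='ok')): A:[err,start,ok] B:[resp]
After 8 (send(from=B, to=A, msg='sync')): A:[err,start,ok,sync] B:[resp]
After 9 (process(A)): A:[start,ok,sync] B:[resp]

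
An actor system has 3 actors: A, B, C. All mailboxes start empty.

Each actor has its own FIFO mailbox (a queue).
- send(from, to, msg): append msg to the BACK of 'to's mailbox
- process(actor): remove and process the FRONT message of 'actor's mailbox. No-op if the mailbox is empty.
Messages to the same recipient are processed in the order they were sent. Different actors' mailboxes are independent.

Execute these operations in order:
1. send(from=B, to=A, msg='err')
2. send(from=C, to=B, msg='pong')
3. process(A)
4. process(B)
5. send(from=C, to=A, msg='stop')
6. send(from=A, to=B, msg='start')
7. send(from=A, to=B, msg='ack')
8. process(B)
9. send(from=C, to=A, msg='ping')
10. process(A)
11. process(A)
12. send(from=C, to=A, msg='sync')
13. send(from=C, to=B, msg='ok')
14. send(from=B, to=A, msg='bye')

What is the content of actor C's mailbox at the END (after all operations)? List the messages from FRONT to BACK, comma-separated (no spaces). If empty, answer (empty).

Answer: (empty)

Derivation:
After 1 (send(from=B, to=A, msg='err')): A:[err] B:[] C:[]
After 2 (send(from=C, to=B, msg='pong')): A:[err] B:[pong] C:[]
After 3 (process(A)): A:[] B:[pong] C:[]
After 4 (process(B)): A:[] B:[] C:[]
After 5 (send(from=C, to=A, msg='stop')): A:[stop] B:[] C:[]
After 6 (send(from=A, to=B, msg='start')): A:[stop] B:[start] C:[]
After 7 (send(from=A, to=B, msg='ack')): A:[stop] B:[start,ack] C:[]
After 8 (process(B)): A:[stop] B:[ack] C:[]
After 9 (send(from=C, to=A, msg='ping')): A:[stop,ping] B:[ack] C:[]
After 10 (process(A)): A:[ping] B:[ack] C:[]
After 11 (process(A)): A:[] B:[ack] C:[]
After 12 (send(from=C, to=A, msg='sync')): A:[sync] B:[ack] C:[]
After 13 (send(from=C, to=B, msg='ok')): A:[sync] B:[ack,ok] C:[]
After 14 (send(from=B, to=A, msg='bye')): A:[sync,bye] B:[ack,ok] C:[]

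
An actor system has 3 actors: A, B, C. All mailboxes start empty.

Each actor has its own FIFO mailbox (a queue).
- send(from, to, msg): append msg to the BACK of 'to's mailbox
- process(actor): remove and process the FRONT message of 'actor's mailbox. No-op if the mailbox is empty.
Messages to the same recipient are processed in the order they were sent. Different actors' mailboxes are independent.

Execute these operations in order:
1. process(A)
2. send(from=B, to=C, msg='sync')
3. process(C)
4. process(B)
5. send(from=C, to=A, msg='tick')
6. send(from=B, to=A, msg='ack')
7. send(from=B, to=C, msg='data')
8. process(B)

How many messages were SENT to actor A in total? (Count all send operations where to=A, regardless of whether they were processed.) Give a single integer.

After 1 (process(A)): A:[] B:[] C:[]
After 2 (send(from=B, to=C, msg='sync')): A:[] B:[] C:[sync]
After 3 (process(C)): A:[] B:[] C:[]
After 4 (process(B)): A:[] B:[] C:[]
After 5 (send(from=C, to=A, msg='tick')): A:[tick] B:[] C:[]
After 6 (send(from=B, to=A, msg='ack')): A:[tick,ack] B:[] C:[]
After 7 (send(from=B, to=C, msg='data')): A:[tick,ack] B:[] C:[data]
After 8 (process(B)): A:[tick,ack] B:[] C:[data]

Answer: 2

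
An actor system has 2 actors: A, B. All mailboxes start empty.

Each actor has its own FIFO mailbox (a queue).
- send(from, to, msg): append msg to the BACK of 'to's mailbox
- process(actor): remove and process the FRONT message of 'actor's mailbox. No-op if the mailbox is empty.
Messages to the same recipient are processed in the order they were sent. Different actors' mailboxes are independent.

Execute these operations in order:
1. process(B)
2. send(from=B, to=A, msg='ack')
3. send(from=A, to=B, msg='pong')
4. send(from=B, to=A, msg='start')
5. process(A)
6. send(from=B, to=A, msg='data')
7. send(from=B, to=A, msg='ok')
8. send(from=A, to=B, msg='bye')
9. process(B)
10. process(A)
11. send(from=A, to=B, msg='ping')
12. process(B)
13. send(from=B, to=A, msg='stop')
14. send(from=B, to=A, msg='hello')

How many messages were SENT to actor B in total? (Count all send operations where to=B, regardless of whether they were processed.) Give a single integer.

After 1 (process(B)): A:[] B:[]
After 2 (send(from=B, to=A, msg='ack')): A:[ack] B:[]
After 3 (send(from=A, to=B, msg='pong')): A:[ack] B:[pong]
After 4 (send(from=B, to=A, msg='start')): A:[ack,start] B:[pong]
After 5 (process(A)): A:[start] B:[pong]
After 6 (send(from=B, to=A, msg='data')): A:[start,data] B:[pong]
After 7 (send(from=B, to=A, msg='ok')): A:[start,data,ok] B:[pong]
After 8 (send(from=A, to=B, msg='bye')): A:[start,data,ok] B:[pong,bye]
After 9 (process(B)): A:[start,data,ok] B:[bye]
After 10 (process(A)): A:[data,ok] B:[bye]
After 11 (send(from=A, to=B, msg='ping')): A:[data,ok] B:[bye,ping]
After 12 (process(B)): A:[data,ok] B:[ping]
After 13 (send(from=B, to=A, msg='stop')): A:[data,ok,stop] B:[ping]
After 14 (send(from=B, to=A, msg='hello')): A:[data,ok,stop,hello] B:[ping]

Answer: 3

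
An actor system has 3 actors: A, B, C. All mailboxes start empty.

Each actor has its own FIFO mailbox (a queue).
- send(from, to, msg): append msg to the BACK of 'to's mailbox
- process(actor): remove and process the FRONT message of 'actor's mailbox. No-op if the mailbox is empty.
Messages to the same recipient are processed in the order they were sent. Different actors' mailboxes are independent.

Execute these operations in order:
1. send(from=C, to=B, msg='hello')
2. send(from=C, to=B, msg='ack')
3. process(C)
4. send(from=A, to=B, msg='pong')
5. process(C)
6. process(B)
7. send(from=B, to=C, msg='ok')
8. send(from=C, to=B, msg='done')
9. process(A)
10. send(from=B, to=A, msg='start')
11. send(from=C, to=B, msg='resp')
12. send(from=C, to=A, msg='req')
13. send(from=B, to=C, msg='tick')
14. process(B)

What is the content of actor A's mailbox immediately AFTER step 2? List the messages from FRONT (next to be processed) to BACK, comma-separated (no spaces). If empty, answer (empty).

After 1 (send(from=C, to=B, msg='hello')): A:[] B:[hello] C:[]
After 2 (send(from=C, to=B, msg='ack')): A:[] B:[hello,ack] C:[]

(empty)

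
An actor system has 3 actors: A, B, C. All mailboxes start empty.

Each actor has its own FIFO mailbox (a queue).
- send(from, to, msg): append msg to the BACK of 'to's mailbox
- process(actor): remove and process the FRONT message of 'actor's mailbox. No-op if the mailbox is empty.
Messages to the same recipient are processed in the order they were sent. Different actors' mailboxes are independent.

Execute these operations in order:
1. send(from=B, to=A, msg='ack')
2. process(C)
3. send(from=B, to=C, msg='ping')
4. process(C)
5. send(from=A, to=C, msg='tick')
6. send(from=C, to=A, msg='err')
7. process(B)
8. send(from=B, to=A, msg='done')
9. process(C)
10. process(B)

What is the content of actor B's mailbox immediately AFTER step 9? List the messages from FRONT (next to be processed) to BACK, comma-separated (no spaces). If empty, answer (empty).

After 1 (send(from=B, to=A, msg='ack')): A:[ack] B:[] C:[]
After 2 (process(C)): A:[ack] B:[] C:[]
After 3 (send(from=B, to=C, msg='ping')): A:[ack] B:[] C:[ping]
After 4 (process(C)): A:[ack] B:[] C:[]
After 5 (send(from=A, to=C, msg='tick')): A:[ack] B:[] C:[tick]
After 6 (send(from=C, to=A, msg='err')): A:[ack,err] B:[] C:[tick]
After 7 (process(B)): A:[ack,err] B:[] C:[tick]
After 8 (send(from=B, to=A, msg='done')): A:[ack,err,done] B:[] C:[tick]
After 9 (process(C)): A:[ack,err,done] B:[] C:[]

(empty)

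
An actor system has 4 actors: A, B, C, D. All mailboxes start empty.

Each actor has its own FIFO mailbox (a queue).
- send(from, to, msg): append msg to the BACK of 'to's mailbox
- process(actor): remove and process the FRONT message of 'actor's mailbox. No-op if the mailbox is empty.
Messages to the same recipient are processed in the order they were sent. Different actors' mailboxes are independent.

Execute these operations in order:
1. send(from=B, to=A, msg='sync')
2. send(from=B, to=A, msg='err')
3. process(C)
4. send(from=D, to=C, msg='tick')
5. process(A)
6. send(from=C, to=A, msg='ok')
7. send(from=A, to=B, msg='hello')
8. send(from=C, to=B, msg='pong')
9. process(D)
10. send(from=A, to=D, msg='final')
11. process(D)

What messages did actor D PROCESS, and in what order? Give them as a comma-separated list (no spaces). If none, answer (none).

After 1 (send(from=B, to=A, msg='sync')): A:[sync] B:[] C:[] D:[]
After 2 (send(from=B, to=A, msg='err')): A:[sync,err] B:[] C:[] D:[]
After 3 (process(C)): A:[sync,err] B:[] C:[] D:[]
After 4 (send(from=D, to=C, msg='tick')): A:[sync,err] B:[] C:[tick] D:[]
After 5 (process(A)): A:[err] B:[] C:[tick] D:[]
After 6 (send(from=C, to=A, msg='ok')): A:[err,ok] B:[] C:[tick] D:[]
After 7 (send(from=A, to=B, msg='hello')): A:[err,ok] B:[hello] C:[tick] D:[]
After 8 (send(from=C, to=B, msg='pong')): A:[err,ok] B:[hello,pong] C:[tick] D:[]
After 9 (process(D)): A:[err,ok] B:[hello,pong] C:[tick] D:[]
After 10 (send(from=A, to=D, msg='final')): A:[err,ok] B:[hello,pong] C:[tick] D:[final]
After 11 (process(D)): A:[err,ok] B:[hello,pong] C:[tick] D:[]

Answer: final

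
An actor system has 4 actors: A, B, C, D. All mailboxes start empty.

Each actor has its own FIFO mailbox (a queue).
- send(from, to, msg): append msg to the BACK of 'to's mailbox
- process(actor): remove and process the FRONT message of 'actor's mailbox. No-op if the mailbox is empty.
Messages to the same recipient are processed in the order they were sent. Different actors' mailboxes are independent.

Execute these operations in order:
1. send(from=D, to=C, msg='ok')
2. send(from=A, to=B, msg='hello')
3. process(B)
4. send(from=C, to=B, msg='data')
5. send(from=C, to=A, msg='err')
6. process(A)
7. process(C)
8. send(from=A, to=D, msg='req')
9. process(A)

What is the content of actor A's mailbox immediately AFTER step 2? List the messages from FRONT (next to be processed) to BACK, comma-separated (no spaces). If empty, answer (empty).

After 1 (send(from=D, to=C, msg='ok')): A:[] B:[] C:[ok] D:[]
After 2 (send(from=A, to=B, msg='hello')): A:[] B:[hello] C:[ok] D:[]

(empty)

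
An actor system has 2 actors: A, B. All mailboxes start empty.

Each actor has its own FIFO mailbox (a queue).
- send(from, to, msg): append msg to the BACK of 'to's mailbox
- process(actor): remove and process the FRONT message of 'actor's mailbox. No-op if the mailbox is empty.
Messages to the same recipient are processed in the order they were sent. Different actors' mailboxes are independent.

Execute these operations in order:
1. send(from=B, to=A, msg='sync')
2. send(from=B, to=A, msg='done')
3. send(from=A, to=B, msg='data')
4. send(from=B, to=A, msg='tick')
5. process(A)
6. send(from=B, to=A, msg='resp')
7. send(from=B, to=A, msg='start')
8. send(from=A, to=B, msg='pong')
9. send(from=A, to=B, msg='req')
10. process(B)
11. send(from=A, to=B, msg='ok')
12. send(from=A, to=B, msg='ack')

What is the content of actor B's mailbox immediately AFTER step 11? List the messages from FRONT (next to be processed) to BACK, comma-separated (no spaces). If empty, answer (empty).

After 1 (send(from=B, to=A, msg='sync')): A:[sync] B:[]
After 2 (send(from=B, to=A, msg='done')): A:[sync,done] B:[]
After 3 (send(from=A, to=B, msg='data')): A:[sync,done] B:[data]
After 4 (send(from=B, to=A, msg='tick')): A:[sync,done,tick] B:[data]
After 5 (process(A)): A:[done,tick] B:[data]
After 6 (send(from=B, to=A, msg='resp')): A:[done,tick,resp] B:[data]
After 7 (send(from=B, to=A, msg='start')): A:[done,tick,resp,start] B:[data]
After 8 (send(from=A, to=B, msg='pong')): A:[done,tick,resp,start] B:[data,pong]
After 9 (send(from=A, to=B, msg='req')): A:[done,tick,resp,start] B:[data,pong,req]
After 10 (process(B)): A:[done,tick,resp,start] B:[pong,req]
After 11 (send(from=A, to=B, msg='ok')): A:[done,tick,resp,start] B:[pong,req,ok]

pong,req,ok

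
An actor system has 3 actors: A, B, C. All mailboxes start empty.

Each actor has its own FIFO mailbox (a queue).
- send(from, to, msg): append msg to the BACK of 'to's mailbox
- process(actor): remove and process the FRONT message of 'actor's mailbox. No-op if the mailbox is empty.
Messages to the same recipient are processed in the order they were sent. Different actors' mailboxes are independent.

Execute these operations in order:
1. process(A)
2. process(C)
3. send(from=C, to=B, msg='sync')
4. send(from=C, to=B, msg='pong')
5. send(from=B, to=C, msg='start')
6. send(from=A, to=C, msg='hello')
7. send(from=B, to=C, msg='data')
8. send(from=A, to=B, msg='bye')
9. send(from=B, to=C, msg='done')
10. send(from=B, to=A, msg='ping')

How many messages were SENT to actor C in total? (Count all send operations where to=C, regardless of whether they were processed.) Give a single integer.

After 1 (process(A)): A:[] B:[] C:[]
After 2 (process(C)): A:[] B:[] C:[]
After 3 (send(from=C, to=B, msg='sync')): A:[] B:[sync] C:[]
After 4 (send(from=C, to=B, msg='pong')): A:[] B:[sync,pong] C:[]
After 5 (send(from=B, to=C, msg='start')): A:[] B:[sync,pong] C:[start]
After 6 (send(from=A, to=C, msg='hello')): A:[] B:[sync,pong] C:[start,hello]
After 7 (send(from=B, to=C, msg='data')): A:[] B:[sync,pong] C:[start,hello,data]
After 8 (send(from=A, to=B, msg='bye')): A:[] B:[sync,pong,bye] C:[start,hello,data]
After 9 (send(from=B, to=C, msg='done')): A:[] B:[sync,pong,bye] C:[start,hello,data,done]
After 10 (send(from=B, to=A, msg='ping')): A:[ping] B:[sync,pong,bye] C:[start,hello,data,done]

Answer: 4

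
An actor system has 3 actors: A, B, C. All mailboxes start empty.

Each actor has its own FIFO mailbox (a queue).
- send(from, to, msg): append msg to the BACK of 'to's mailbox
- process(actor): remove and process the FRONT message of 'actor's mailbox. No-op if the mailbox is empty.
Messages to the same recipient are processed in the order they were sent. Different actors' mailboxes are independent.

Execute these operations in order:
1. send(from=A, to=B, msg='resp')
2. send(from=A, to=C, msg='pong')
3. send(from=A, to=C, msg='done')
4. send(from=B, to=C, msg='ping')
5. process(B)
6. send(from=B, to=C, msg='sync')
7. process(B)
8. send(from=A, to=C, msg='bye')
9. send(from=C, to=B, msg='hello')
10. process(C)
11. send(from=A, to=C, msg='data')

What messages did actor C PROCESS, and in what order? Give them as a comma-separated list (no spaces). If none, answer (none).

Answer: pong

Derivation:
After 1 (send(from=A, to=B, msg='resp')): A:[] B:[resp] C:[]
After 2 (send(from=A, to=C, msg='pong')): A:[] B:[resp] C:[pong]
After 3 (send(from=A, to=C, msg='done')): A:[] B:[resp] C:[pong,done]
After 4 (send(from=B, to=C, msg='ping')): A:[] B:[resp] C:[pong,done,ping]
After 5 (process(B)): A:[] B:[] C:[pong,done,ping]
After 6 (send(from=B, to=C, msg='sync')): A:[] B:[] C:[pong,done,ping,sync]
After 7 (process(B)): A:[] B:[] C:[pong,done,ping,sync]
After 8 (send(from=A, to=C, msg='bye')): A:[] B:[] C:[pong,done,ping,sync,bye]
After 9 (send(from=C, to=B, msg='hello')): A:[] B:[hello] C:[pong,done,ping,sync,bye]
After 10 (process(C)): A:[] B:[hello] C:[done,ping,sync,bye]
After 11 (send(from=A, to=C, msg='data')): A:[] B:[hello] C:[done,ping,sync,bye,data]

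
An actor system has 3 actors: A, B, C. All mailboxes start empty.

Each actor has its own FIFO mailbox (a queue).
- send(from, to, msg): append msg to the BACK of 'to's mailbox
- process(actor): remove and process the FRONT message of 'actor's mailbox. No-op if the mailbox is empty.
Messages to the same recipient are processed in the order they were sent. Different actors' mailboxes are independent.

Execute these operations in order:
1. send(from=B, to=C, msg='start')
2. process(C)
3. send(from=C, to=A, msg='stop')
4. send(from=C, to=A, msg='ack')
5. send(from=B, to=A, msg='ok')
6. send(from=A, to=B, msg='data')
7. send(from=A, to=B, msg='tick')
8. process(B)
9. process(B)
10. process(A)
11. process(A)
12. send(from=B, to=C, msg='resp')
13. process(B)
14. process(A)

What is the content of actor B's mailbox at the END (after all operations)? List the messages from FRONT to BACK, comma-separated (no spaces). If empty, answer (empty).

Answer: (empty)

Derivation:
After 1 (send(from=B, to=C, msg='start')): A:[] B:[] C:[start]
After 2 (process(C)): A:[] B:[] C:[]
After 3 (send(from=C, to=A, msg='stop')): A:[stop] B:[] C:[]
After 4 (send(from=C, to=A, msg='ack')): A:[stop,ack] B:[] C:[]
After 5 (send(from=B, to=A, msg='ok')): A:[stop,ack,ok] B:[] C:[]
After 6 (send(from=A, to=B, msg='data')): A:[stop,ack,ok] B:[data] C:[]
After 7 (send(from=A, to=B, msg='tick')): A:[stop,ack,ok] B:[data,tick] C:[]
After 8 (process(B)): A:[stop,ack,ok] B:[tick] C:[]
After 9 (process(B)): A:[stop,ack,ok] B:[] C:[]
After 10 (process(A)): A:[ack,ok] B:[] C:[]
After 11 (process(A)): A:[ok] B:[] C:[]
After 12 (send(from=B, to=C, msg='resp')): A:[ok] B:[] C:[resp]
After 13 (process(B)): A:[ok] B:[] C:[resp]
After 14 (process(A)): A:[] B:[] C:[resp]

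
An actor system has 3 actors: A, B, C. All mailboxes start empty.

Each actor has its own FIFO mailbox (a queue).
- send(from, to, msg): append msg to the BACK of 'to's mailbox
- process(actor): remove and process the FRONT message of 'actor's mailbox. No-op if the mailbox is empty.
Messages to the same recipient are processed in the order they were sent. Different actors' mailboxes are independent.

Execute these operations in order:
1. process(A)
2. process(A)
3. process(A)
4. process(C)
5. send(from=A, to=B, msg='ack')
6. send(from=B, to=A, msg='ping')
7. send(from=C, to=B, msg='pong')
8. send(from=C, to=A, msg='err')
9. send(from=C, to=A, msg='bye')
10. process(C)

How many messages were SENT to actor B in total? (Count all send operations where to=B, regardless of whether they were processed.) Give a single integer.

After 1 (process(A)): A:[] B:[] C:[]
After 2 (process(A)): A:[] B:[] C:[]
After 3 (process(A)): A:[] B:[] C:[]
After 4 (process(C)): A:[] B:[] C:[]
After 5 (send(from=A, to=B, msg='ack')): A:[] B:[ack] C:[]
After 6 (send(from=B, to=A, msg='ping')): A:[ping] B:[ack] C:[]
After 7 (send(from=C, to=B, msg='pong')): A:[ping] B:[ack,pong] C:[]
After 8 (send(from=C, to=A, msg='err')): A:[ping,err] B:[ack,pong] C:[]
After 9 (send(from=C, to=A, msg='bye')): A:[ping,err,bye] B:[ack,pong] C:[]
After 10 (process(C)): A:[ping,err,bye] B:[ack,pong] C:[]

Answer: 2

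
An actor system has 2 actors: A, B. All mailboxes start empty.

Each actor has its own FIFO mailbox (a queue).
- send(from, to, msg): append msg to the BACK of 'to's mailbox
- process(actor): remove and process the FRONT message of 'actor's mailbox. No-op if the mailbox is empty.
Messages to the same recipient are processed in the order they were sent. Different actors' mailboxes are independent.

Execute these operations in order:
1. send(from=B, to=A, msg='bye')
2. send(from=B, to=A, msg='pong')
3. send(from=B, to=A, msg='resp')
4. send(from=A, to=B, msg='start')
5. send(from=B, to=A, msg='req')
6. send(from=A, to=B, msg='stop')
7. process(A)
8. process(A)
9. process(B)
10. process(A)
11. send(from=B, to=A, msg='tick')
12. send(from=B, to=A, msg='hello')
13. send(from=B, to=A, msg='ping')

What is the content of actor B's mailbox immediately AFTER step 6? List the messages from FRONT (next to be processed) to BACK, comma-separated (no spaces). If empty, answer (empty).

After 1 (send(from=B, to=A, msg='bye')): A:[bye] B:[]
After 2 (send(from=B, to=A, msg='pong')): A:[bye,pong] B:[]
After 3 (send(from=B, to=A, msg='resp')): A:[bye,pong,resp] B:[]
After 4 (send(from=A, to=B, msg='start')): A:[bye,pong,resp] B:[start]
After 5 (send(from=B, to=A, msg='req')): A:[bye,pong,resp,req] B:[start]
After 6 (send(from=A, to=B, msg='stop')): A:[bye,pong,resp,req] B:[start,stop]

start,stop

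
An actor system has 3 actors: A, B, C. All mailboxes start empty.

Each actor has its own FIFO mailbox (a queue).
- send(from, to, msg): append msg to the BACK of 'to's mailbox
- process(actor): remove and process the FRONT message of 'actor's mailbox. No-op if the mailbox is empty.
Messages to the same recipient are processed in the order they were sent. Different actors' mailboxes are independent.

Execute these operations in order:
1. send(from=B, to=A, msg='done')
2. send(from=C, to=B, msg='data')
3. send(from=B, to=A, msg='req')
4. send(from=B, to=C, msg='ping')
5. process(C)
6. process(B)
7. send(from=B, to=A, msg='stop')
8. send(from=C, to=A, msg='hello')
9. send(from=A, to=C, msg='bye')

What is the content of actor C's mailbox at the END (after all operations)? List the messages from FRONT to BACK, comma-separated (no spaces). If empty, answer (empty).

After 1 (send(from=B, to=A, msg='done')): A:[done] B:[] C:[]
After 2 (send(from=C, to=B, msg='data')): A:[done] B:[data] C:[]
After 3 (send(from=B, to=A, msg='req')): A:[done,req] B:[data] C:[]
After 4 (send(from=B, to=C, msg='ping')): A:[done,req] B:[data] C:[ping]
After 5 (process(C)): A:[done,req] B:[data] C:[]
After 6 (process(B)): A:[done,req] B:[] C:[]
After 7 (send(from=B, to=A, msg='stop')): A:[done,req,stop] B:[] C:[]
After 8 (send(from=C, to=A, msg='hello')): A:[done,req,stop,hello] B:[] C:[]
After 9 (send(from=A, to=C, msg='bye')): A:[done,req,stop,hello] B:[] C:[bye]

Answer: bye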